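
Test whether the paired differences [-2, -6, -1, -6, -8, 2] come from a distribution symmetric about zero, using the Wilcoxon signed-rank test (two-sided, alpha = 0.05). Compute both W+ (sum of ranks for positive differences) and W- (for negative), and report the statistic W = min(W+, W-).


Step 1: Drop any zero differences (none here) and take |d_i|.
|d| = [2, 6, 1, 6, 8, 2]
Step 2: Midrank |d_i| (ties get averaged ranks).
ranks: |2|->2.5, |6|->4.5, |1|->1, |6|->4.5, |8|->6, |2|->2.5
Step 3: Attach original signs; sum ranks with positive sign and with negative sign.
W+ = 2.5 = 2.5
W- = 2.5 + 4.5 + 1 + 4.5 + 6 = 18.5
(Check: W+ + W- = 21 should equal n(n+1)/2 = 21.)
Step 4: Test statistic W = min(W+, W-) = 2.5.
Step 5: Ties in |d|, so use the tie-corrected normal approximation.
        E[W] = n(n+1)/4 = 6*7/4 = 10.5.
        Tie groups: |d|=2 (t=2), |d|=6 (t=2); sum(t^3 - t) = 12.
        Var[W] = n(n+1)(2n+1)/24 - sum(t^3-t)/48 = 546/24 - 12/48 = 22.5.
        z = (W - E[W]) / sqrt(Var[W]) = (2.5 - 10.5) / 4.7434 = -1.6865.
        Two-sided p = 2*Phi(z) = 0.091690.
Step 6: alpha = 0.05. fail to reject H0.

W+ = 2.5, W- = 18.5, W = min = 2.5, p = 0.091690, fail to reject H0.


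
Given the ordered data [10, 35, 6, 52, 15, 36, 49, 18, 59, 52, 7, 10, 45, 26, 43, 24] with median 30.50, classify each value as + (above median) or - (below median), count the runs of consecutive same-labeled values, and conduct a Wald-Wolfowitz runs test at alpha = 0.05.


Step 1: Compute median = 30.50; label A = above, B = below.
Labels in order: BABABAABAABBABAB  (n_A = 8, n_B = 8)
Step 2: Count runs R = 13.
Step 3: Under H0 (random ordering), E[R] = 2*n_A*n_B/(n_A+n_B) + 1 = 2*8*8/16 + 1 = 9.0000.
        Var[R] = 2*n_A*n_B*(2*n_A*n_B - n_A - n_B) / ((n_A+n_B)^2 * (n_A+n_B-1)) = 14336/3840 = 3.7333.
        SD[R] = 1.9322.
Step 4: Continuity-corrected z = (R - 0.5 - E[R]) / SD[R] = (13 - 0.5 - 9.0000) / 1.9322 = 1.8114.
Step 5: Two-sided p-value via normal approximation = 2*(1 - Phi(|z|)) = 0.070076.
Step 6: alpha = 0.05. fail to reject H0.

R = 13, z = 1.8114, p = 0.070076, fail to reject H0.


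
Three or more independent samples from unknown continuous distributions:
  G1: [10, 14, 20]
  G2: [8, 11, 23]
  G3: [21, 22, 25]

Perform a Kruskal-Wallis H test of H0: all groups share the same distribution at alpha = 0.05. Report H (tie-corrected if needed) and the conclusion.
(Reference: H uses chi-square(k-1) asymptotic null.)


Step 1: Combine all N = 9 observations and assign midranks.
sorted (value, group, rank): (8,G2,1), (10,G1,2), (11,G2,3), (14,G1,4), (20,G1,5), (21,G3,6), (22,G3,7), (23,G2,8), (25,G3,9)
Step 2: Sum ranks within each group.
R_1 = 11 (n_1 = 3)
R_2 = 12 (n_2 = 3)
R_3 = 22 (n_3 = 3)
Step 3: H = 12/(N(N+1)) * sum(R_i^2/n_i) - 3(N+1)
     = 12/(9*10) * (11^2/3 + 12^2/3 + 22^2/3) - 3*10
     = 0.133333 * 249.667 - 30
     = 3.288889.
Step 4: No ties, so H is used without correction.
Step 5: Under H0, H ~ chi^2(2); p-value = 0.193120.
Step 6: alpha = 0.05. fail to reject H0.

H = 3.2889, df = 2, p = 0.193120, fail to reject H0.


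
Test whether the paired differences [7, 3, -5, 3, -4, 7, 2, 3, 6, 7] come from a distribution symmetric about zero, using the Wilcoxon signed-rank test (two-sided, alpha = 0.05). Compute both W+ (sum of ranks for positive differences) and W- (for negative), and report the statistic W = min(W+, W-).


Step 1: Drop any zero differences (none here) and take |d_i|.
|d| = [7, 3, 5, 3, 4, 7, 2, 3, 6, 7]
Step 2: Midrank |d_i| (ties get averaged ranks).
ranks: |7|->9, |3|->3, |5|->6, |3|->3, |4|->5, |7|->9, |2|->1, |3|->3, |6|->7, |7|->9
Step 3: Attach original signs; sum ranks with positive sign and with negative sign.
W+ = 9 + 3 + 3 + 9 + 1 + 3 + 7 + 9 = 44
W- = 6 + 5 = 11
(Check: W+ + W- = 55 should equal n(n+1)/2 = 55.)
Step 4: Test statistic W = min(W+, W-) = 11.
Step 5: Ties in |d|, so use the tie-corrected normal approximation.
        E[W] = n(n+1)/4 = 10*11/4 = 27.5.
        Tie groups: |d|=3 (t=3), |d|=7 (t=3); sum(t^3 - t) = 48.
        Var[W] = n(n+1)(2n+1)/24 - sum(t^3-t)/48 = 2310/24 - 48/48 = 95.25.
        z = (W - E[W]) / sqrt(Var[W]) = (11 - 27.5) / 9.7596 = -1.6906.
        Two-sided p = 2*Phi(z) = 0.090905.
Step 6: alpha = 0.05. fail to reject H0.

W+ = 44, W- = 11, W = min = 11, p = 0.090905, fail to reject H0.


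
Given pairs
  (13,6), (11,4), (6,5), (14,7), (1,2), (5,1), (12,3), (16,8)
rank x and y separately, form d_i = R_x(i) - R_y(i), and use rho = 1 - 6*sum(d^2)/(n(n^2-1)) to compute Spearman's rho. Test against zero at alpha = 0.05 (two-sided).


Step 1: Rank x and y separately (midranks; no ties here).
rank(x): 13->6, 11->4, 6->3, 14->7, 1->1, 5->2, 12->5, 16->8
rank(y): 6->6, 4->4, 5->5, 7->7, 2->2, 1->1, 3->3, 8->8
Step 2: d_i = R_x(i) - R_y(i); compute d_i^2.
  (6-6)^2=0, (4-4)^2=0, (3-5)^2=4, (7-7)^2=0, (1-2)^2=1, (2-1)^2=1, (5-3)^2=4, (8-8)^2=0
sum(d^2) = 10.
Step 3: rho = 1 - 6*10 / (8*(8^2 - 1)) = 1 - 60/504 = 0.880952.
Step 4: Under H0, t = rho * sqrt((n-2)/(1-rho^2)) = 4.5601 ~ t(6).
Step 5: Two-sided p-value from the t-distribution with 6 df = 0.003850.
Step 6: alpha = 0.05. reject H0.

rho = 0.8810, p = 0.003850, reject H0 at alpha = 0.05.


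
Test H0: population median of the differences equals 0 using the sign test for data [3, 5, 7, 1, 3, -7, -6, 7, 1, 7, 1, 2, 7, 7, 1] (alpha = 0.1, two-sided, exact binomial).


Step 1: Discard zero differences. Original n = 15; n_eff = number of nonzero differences = 15.
Nonzero differences (with sign): +3, +5, +7, +1, +3, -7, -6, +7, +1, +7, +1, +2, +7, +7, +1
Step 2: Count signs: positive = 13, negative = 2.
Step 3: Under H0: P(positive) = 0.5, so the number of positives S ~ Bin(15, 0.5).
Step 4: Two-sided exact p-value = sum of Bin(15,0.5) probabilities at or below the observed probability = 0.007385.
Step 5: alpha = 0.1. reject H0.

n_eff = 15, pos = 13, neg = 2, p = 0.007385, reject H0.


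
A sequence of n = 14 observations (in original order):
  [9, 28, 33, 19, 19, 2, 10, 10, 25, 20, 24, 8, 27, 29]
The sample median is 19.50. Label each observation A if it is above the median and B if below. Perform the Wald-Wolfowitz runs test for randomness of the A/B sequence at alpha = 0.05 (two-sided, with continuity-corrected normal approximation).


Step 1: Compute median = 19.50; label A = above, B = below.
Labels in order: BAABBBBBAAABAA  (n_A = 7, n_B = 7)
Step 2: Count runs R = 6.
Step 3: Under H0 (random ordering), E[R] = 2*n_A*n_B/(n_A+n_B) + 1 = 2*7*7/14 + 1 = 8.0000.
        Var[R] = 2*n_A*n_B*(2*n_A*n_B - n_A - n_B) / ((n_A+n_B)^2 * (n_A+n_B-1)) = 8232/2548 = 3.2308.
        SD[R] = 1.7974.
Step 4: Continuity-corrected z = (R + 0.5 - E[R]) / SD[R] = (6 + 0.5 - 8.0000) / 1.7974 = -0.8345.
Step 5: Two-sided p-value via normal approximation = 2*(1 - Phi(|z|)) = 0.403986.
Step 6: alpha = 0.05. fail to reject H0.

R = 6, z = -0.8345, p = 0.403986, fail to reject H0.


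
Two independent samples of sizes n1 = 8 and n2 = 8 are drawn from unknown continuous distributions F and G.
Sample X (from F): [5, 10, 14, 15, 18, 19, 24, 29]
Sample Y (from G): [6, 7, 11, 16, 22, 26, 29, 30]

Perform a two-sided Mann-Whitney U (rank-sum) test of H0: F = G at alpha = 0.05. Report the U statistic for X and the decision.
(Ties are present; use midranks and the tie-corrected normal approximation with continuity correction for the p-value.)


Step 1: Combine and sort all 16 observations; assign midranks.
sorted (value, group): (5,X), (6,Y), (7,Y), (10,X), (11,Y), (14,X), (15,X), (16,Y), (18,X), (19,X), (22,Y), (24,X), (26,Y), (29,X), (29,Y), (30,Y)
ranks: 5->1, 6->2, 7->3, 10->4, 11->5, 14->6, 15->7, 16->8, 18->9, 19->10, 22->11, 24->12, 26->13, 29->14.5, 29->14.5, 30->16
Step 2: Rank sum for X: R1 = 1 + 4 + 6 + 7 + 9 + 10 + 12 + 14.5 = 63.5.
Step 3: U_X = R1 - n1(n1+1)/2 = 63.5 - 8*9/2 = 63.5 - 36 = 27.5.
       U_Y = n1*n2 - U_X = 64 - 27.5 = 36.5.
Step 4: Ties are present, so use the tie-corrected normal approximation (with continuity correction) for the p-value.
Step 5: p-value = 0.674198; compare to alpha = 0.05. fail to reject H0.

U_X = 27.5, p = 0.674198, fail to reject H0 at alpha = 0.05.


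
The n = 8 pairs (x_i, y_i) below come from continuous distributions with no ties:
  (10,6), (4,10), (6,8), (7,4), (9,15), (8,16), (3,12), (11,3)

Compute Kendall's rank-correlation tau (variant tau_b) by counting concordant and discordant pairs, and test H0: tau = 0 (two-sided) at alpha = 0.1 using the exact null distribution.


Step 1: Enumerate the 28 unordered pairs (i,j) with i<j and classify each by sign(x_j-x_i) * sign(y_j-y_i).
  (1,2):dx=-6,dy=+4->D; (1,3):dx=-4,dy=+2->D; (1,4):dx=-3,dy=-2->C; (1,5):dx=-1,dy=+9->D
  (1,6):dx=-2,dy=+10->D; (1,7):dx=-7,dy=+6->D; (1,8):dx=+1,dy=-3->D; (2,3):dx=+2,dy=-2->D
  (2,4):dx=+3,dy=-6->D; (2,5):dx=+5,dy=+5->C; (2,6):dx=+4,dy=+6->C; (2,7):dx=-1,dy=+2->D
  (2,8):dx=+7,dy=-7->D; (3,4):dx=+1,dy=-4->D; (3,5):dx=+3,dy=+7->C; (3,6):dx=+2,dy=+8->C
  (3,7):dx=-3,dy=+4->D; (3,8):dx=+5,dy=-5->D; (4,5):dx=+2,dy=+11->C; (4,6):dx=+1,dy=+12->C
  (4,7):dx=-4,dy=+8->D; (4,8):dx=+4,dy=-1->D; (5,6):dx=-1,dy=+1->D; (5,7):dx=-6,dy=-3->C
  (5,8):dx=+2,dy=-12->D; (6,7):dx=-5,dy=-4->C; (6,8):dx=+3,dy=-13->D; (7,8):dx=+8,dy=-9->D
Step 2: C = 9, D = 19, total pairs = 28.
Step 3: tau = (C - D)/(n(n-1)/2) = (9 - 19)/28 = -0.357143.
Step 4: Exact two-sided p-value (enumerate n! = 40320 permutations of y under H0): p = 0.275099.
Step 5: alpha = 0.1. fail to reject H0.

tau_b = -0.3571 (C=9, D=19), p = 0.275099, fail to reject H0.


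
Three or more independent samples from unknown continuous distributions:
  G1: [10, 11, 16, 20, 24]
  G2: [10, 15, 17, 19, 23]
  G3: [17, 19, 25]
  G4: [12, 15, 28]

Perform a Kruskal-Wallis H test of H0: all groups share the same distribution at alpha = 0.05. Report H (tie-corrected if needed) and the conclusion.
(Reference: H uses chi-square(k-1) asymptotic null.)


Step 1: Combine all N = 16 observations and assign midranks.
sorted (value, group, rank): (10,G1,1.5), (10,G2,1.5), (11,G1,3), (12,G4,4), (15,G2,5.5), (15,G4,5.5), (16,G1,7), (17,G2,8.5), (17,G3,8.5), (19,G2,10.5), (19,G3,10.5), (20,G1,12), (23,G2,13), (24,G1,14), (25,G3,15), (28,G4,16)
Step 2: Sum ranks within each group.
R_1 = 37.5 (n_1 = 5)
R_2 = 39 (n_2 = 5)
R_3 = 34 (n_3 = 3)
R_4 = 25.5 (n_4 = 3)
Step 3: H = 12/(N(N+1)) * sum(R_i^2/n_i) - 3(N+1)
     = 12/(16*17) * (37.5^2/5 + 39^2/5 + 34^2/3 + 25.5^2/3) - 3*17
     = 0.044118 * 1187.53 - 51
     = 1.391176.
Step 4: Ties present; correction factor C = 1 - 24/(16^3 - 16) = 0.994118. Corrected H = 1.391176 / 0.994118 = 1.399408.
Step 5: Under H0, H ~ chi^2(3); p-value = 0.705673.
Step 6: alpha = 0.05. fail to reject H0.

H = 1.3994, df = 3, p = 0.705673, fail to reject H0.


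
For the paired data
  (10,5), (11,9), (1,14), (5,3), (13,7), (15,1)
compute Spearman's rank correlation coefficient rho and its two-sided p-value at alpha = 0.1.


Step 1: Rank x and y separately (midranks; no ties here).
rank(x): 10->3, 11->4, 1->1, 5->2, 13->5, 15->6
rank(y): 5->3, 9->5, 14->6, 3->2, 7->4, 1->1
Step 2: d_i = R_x(i) - R_y(i); compute d_i^2.
  (3-3)^2=0, (4-5)^2=1, (1-6)^2=25, (2-2)^2=0, (5-4)^2=1, (6-1)^2=25
sum(d^2) = 52.
Step 3: rho = 1 - 6*52 / (6*(6^2 - 1)) = 1 - 312/210 = -0.485714.
Step 4: Under H0, t = rho * sqrt((n-2)/(1-rho^2)) = -1.1113 ~ t(4).
Step 5: Two-sided p-value from the t-distribution with 4 df = 0.328723.
Step 6: alpha = 0.1. fail to reject H0.

rho = -0.4857, p = 0.328723, fail to reject H0 at alpha = 0.1.


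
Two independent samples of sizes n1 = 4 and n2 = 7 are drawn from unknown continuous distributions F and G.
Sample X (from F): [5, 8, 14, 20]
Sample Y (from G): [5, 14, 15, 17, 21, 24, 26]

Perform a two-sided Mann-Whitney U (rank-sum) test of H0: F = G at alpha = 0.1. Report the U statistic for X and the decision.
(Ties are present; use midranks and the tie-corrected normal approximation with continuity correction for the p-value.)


Step 1: Combine and sort all 11 observations; assign midranks.
sorted (value, group): (5,X), (5,Y), (8,X), (14,X), (14,Y), (15,Y), (17,Y), (20,X), (21,Y), (24,Y), (26,Y)
ranks: 5->1.5, 5->1.5, 8->3, 14->4.5, 14->4.5, 15->6, 17->7, 20->8, 21->9, 24->10, 26->11
Step 2: Rank sum for X: R1 = 1.5 + 3 + 4.5 + 8 = 17.
Step 3: U_X = R1 - n1(n1+1)/2 = 17 - 4*5/2 = 17 - 10 = 7.
       U_Y = n1*n2 - U_X = 28 - 7 = 21.
Step 4: Ties are present, so use the tie-corrected normal approximation (with continuity correction) for the p-value.
Step 5: p-value = 0.217200; compare to alpha = 0.1. fail to reject H0.

U_X = 7, p = 0.217200, fail to reject H0 at alpha = 0.1.


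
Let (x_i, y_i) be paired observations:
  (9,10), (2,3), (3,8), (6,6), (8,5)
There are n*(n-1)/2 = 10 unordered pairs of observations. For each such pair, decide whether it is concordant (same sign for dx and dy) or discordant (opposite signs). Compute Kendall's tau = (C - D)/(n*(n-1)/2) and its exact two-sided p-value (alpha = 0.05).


Step 1: Enumerate the 10 unordered pairs (i,j) with i<j and classify each by sign(x_j-x_i) * sign(y_j-y_i).
  (1,2):dx=-7,dy=-7->C; (1,3):dx=-6,dy=-2->C; (1,4):dx=-3,dy=-4->C; (1,5):dx=-1,dy=-5->C
  (2,3):dx=+1,dy=+5->C; (2,4):dx=+4,dy=+3->C; (2,5):dx=+6,dy=+2->C; (3,4):dx=+3,dy=-2->D
  (3,5):dx=+5,dy=-3->D; (4,5):dx=+2,dy=-1->D
Step 2: C = 7, D = 3, total pairs = 10.
Step 3: tau = (C - D)/(n(n-1)/2) = (7 - 3)/10 = 0.400000.
Step 4: Exact two-sided p-value (enumerate n! = 120 permutations of y under H0): p = 0.483333.
Step 5: alpha = 0.05. fail to reject H0.

tau_b = 0.4000 (C=7, D=3), p = 0.483333, fail to reject H0.


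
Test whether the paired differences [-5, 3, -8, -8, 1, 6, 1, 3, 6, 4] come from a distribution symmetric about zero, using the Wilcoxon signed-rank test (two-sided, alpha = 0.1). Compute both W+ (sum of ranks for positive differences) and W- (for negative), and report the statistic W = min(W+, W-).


Step 1: Drop any zero differences (none here) and take |d_i|.
|d| = [5, 3, 8, 8, 1, 6, 1, 3, 6, 4]
Step 2: Midrank |d_i| (ties get averaged ranks).
ranks: |5|->6, |3|->3.5, |8|->9.5, |8|->9.5, |1|->1.5, |6|->7.5, |1|->1.5, |3|->3.5, |6|->7.5, |4|->5
Step 3: Attach original signs; sum ranks with positive sign and with negative sign.
W+ = 3.5 + 1.5 + 7.5 + 1.5 + 3.5 + 7.5 + 5 = 30
W- = 6 + 9.5 + 9.5 = 25
(Check: W+ + W- = 55 should equal n(n+1)/2 = 55.)
Step 4: Test statistic W = min(W+, W-) = 25.
Step 5: Ties in |d|, so use the tie-corrected normal approximation.
        E[W] = n(n+1)/4 = 10*11/4 = 27.5.
        Tie groups: |d|=1 (t=2), |d|=3 (t=2), |d|=6 (t=2), |d|=8 (t=2); sum(t^3 - t) = 24.
        Var[W] = n(n+1)(2n+1)/24 - sum(t^3-t)/48 = 2310/24 - 24/48 = 95.75.
        z = (W - E[W]) / sqrt(Var[W]) = (25 - 27.5) / 9.7852 = -0.2555.
        Two-sided p = 2*Phi(z) = 0.798346.
Step 6: alpha = 0.1. fail to reject H0.

W+ = 30, W- = 25, W = min = 25, p = 0.798346, fail to reject H0.


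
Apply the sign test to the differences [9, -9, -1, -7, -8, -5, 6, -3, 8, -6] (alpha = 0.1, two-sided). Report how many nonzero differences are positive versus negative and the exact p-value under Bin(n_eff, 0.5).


Step 1: Discard zero differences. Original n = 10; n_eff = number of nonzero differences = 10.
Nonzero differences (with sign): +9, -9, -1, -7, -8, -5, +6, -3, +8, -6
Step 2: Count signs: positive = 3, negative = 7.
Step 3: Under H0: P(positive) = 0.5, so the number of positives S ~ Bin(10, 0.5).
Step 4: Two-sided exact p-value = sum of Bin(10,0.5) probabilities at or below the observed probability = 0.343750.
Step 5: alpha = 0.1. fail to reject H0.

n_eff = 10, pos = 3, neg = 7, p = 0.343750, fail to reject H0.


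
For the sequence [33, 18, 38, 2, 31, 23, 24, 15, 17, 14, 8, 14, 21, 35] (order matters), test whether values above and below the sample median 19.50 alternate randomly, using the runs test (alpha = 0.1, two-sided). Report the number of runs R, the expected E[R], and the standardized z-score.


Step 1: Compute median = 19.50; label A = above, B = below.
Labels in order: ABABAAABBBBBAA  (n_A = 7, n_B = 7)
Step 2: Count runs R = 7.
Step 3: Under H0 (random ordering), E[R] = 2*n_A*n_B/(n_A+n_B) + 1 = 2*7*7/14 + 1 = 8.0000.
        Var[R] = 2*n_A*n_B*(2*n_A*n_B - n_A - n_B) / ((n_A+n_B)^2 * (n_A+n_B-1)) = 8232/2548 = 3.2308.
        SD[R] = 1.7974.
Step 4: Continuity-corrected z = (R + 0.5 - E[R]) / SD[R] = (7 + 0.5 - 8.0000) / 1.7974 = -0.2782.
Step 5: Two-sided p-value via normal approximation = 2*(1 - Phi(|z|)) = 0.780879.
Step 6: alpha = 0.1. fail to reject H0.

R = 7, z = -0.2782, p = 0.780879, fail to reject H0.


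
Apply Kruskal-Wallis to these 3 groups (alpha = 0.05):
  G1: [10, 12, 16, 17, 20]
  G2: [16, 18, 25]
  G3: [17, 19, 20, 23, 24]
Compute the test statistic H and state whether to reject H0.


Step 1: Combine all N = 13 observations and assign midranks.
sorted (value, group, rank): (10,G1,1), (12,G1,2), (16,G1,3.5), (16,G2,3.5), (17,G1,5.5), (17,G3,5.5), (18,G2,7), (19,G3,8), (20,G1,9.5), (20,G3,9.5), (23,G3,11), (24,G3,12), (25,G2,13)
Step 2: Sum ranks within each group.
R_1 = 21.5 (n_1 = 5)
R_2 = 23.5 (n_2 = 3)
R_3 = 46 (n_3 = 5)
Step 3: H = 12/(N(N+1)) * sum(R_i^2/n_i) - 3(N+1)
     = 12/(13*14) * (21.5^2/5 + 23.5^2/3 + 46^2/5) - 3*14
     = 0.065934 * 699.733 - 42
     = 4.136264.
Step 4: Ties present; correction factor C = 1 - 18/(13^3 - 13) = 0.991758. Corrected H = 4.136264 / 0.991758 = 4.170637.
Step 5: Under H0, H ~ chi^2(2); p-value = 0.124268.
Step 6: alpha = 0.05. fail to reject H0.

H = 4.1706, df = 2, p = 0.124268, fail to reject H0.


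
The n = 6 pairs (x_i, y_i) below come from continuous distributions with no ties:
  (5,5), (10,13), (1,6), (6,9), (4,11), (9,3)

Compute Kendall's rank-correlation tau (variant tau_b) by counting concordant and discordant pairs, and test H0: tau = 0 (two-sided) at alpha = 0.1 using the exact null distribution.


Step 1: Enumerate the 15 unordered pairs (i,j) with i<j and classify each by sign(x_j-x_i) * sign(y_j-y_i).
  (1,2):dx=+5,dy=+8->C; (1,3):dx=-4,dy=+1->D; (1,4):dx=+1,dy=+4->C; (1,5):dx=-1,dy=+6->D
  (1,6):dx=+4,dy=-2->D; (2,3):dx=-9,dy=-7->C; (2,4):dx=-4,dy=-4->C; (2,5):dx=-6,dy=-2->C
  (2,6):dx=-1,dy=-10->C; (3,4):dx=+5,dy=+3->C; (3,5):dx=+3,dy=+5->C; (3,6):dx=+8,dy=-3->D
  (4,5):dx=-2,dy=+2->D; (4,6):dx=+3,dy=-6->D; (5,6):dx=+5,dy=-8->D
Step 2: C = 8, D = 7, total pairs = 15.
Step 3: tau = (C - D)/(n(n-1)/2) = (8 - 7)/15 = 0.066667.
Step 4: Exact two-sided p-value (enumerate n! = 720 permutations of y under H0): p = 1.000000.
Step 5: alpha = 0.1. fail to reject H0.

tau_b = 0.0667 (C=8, D=7), p = 1.000000, fail to reject H0.


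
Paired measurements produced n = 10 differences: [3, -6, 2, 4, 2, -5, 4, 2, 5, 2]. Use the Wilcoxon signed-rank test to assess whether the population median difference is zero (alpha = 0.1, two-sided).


Step 1: Drop any zero differences (none here) and take |d_i|.
|d| = [3, 6, 2, 4, 2, 5, 4, 2, 5, 2]
Step 2: Midrank |d_i| (ties get averaged ranks).
ranks: |3|->5, |6|->10, |2|->2.5, |4|->6.5, |2|->2.5, |5|->8.5, |4|->6.5, |2|->2.5, |5|->8.5, |2|->2.5
Step 3: Attach original signs; sum ranks with positive sign and with negative sign.
W+ = 5 + 2.5 + 6.5 + 2.5 + 6.5 + 2.5 + 8.5 + 2.5 = 36.5
W- = 10 + 8.5 = 18.5
(Check: W+ + W- = 55 should equal n(n+1)/2 = 55.)
Step 4: Test statistic W = min(W+, W-) = 18.5.
Step 5: Ties in |d|, so use the tie-corrected normal approximation.
        E[W] = n(n+1)/4 = 10*11/4 = 27.5.
        Tie groups: |d|=2 (t=4), |d|=4 (t=2), |d|=5 (t=2); sum(t^3 - t) = 72.
        Var[W] = n(n+1)(2n+1)/24 - sum(t^3-t)/48 = 2310/24 - 72/48 = 94.75.
        z = (W - E[W]) / sqrt(Var[W]) = (18.5 - 27.5) / 9.7340 = -0.9246.
        Two-sided p = 2*Phi(z) = 0.355175.
Step 6: alpha = 0.1. fail to reject H0.

W+ = 36.5, W- = 18.5, W = min = 18.5, p = 0.355175, fail to reject H0.


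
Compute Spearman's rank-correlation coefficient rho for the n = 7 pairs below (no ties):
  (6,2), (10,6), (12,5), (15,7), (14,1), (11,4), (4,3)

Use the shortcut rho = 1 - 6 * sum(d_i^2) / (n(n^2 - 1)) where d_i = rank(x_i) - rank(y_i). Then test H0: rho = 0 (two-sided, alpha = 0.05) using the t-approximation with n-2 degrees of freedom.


Step 1: Rank x and y separately (midranks; no ties here).
rank(x): 6->2, 10->3, 12->5, 15->7, 14->6, 11->4, 4->1
rank(y): 2->2, 6->6, 5->5, 7->7, 1->1, 4->4, 3->3
Step 2: d_i = R_x(i) - R_y(i); compute d_i^2.
  (2-2)^2=0, (3-6)^2=9, (5-5)^2=0, (7-7)^2=0, (6-1)^2=25, (4-4)^2=0, (1-3)^2=4
sum(d^2) = 38.
Step 3: rho = 1 - 6*38 / (7*(7^2 - 1)) = 1 - 228/336 = 0.321429.
Step 4: Under H0, t = rho * sqrt((n-2)/(1-rho^2)) = 0.7590 ~ t(5).
Step 5: Two-sided p-value from the t-distribution with 5 df = 0.482072.
Step 6: alpha = 0.05. fail to reject H0.

rho = 0.3214, p = 0.482072, fail to reject H0 at alpha = 0.05.


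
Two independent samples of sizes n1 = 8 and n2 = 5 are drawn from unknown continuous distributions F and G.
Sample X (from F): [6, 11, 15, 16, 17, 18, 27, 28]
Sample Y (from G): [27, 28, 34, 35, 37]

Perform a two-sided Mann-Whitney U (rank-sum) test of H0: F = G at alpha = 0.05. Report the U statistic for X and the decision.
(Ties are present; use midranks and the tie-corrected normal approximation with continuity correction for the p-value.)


Step 1: Combine and sort all 13 observations; assign midranks.
sorted (value, group): (6,X), (11,X), (15,X), (16,X), (17,X), (18,X), (27,X), (27,Y), (28,X), (28,Y), (34,Y), (35,Y), (37,Y)
ranks: 6->1, 11->2, 15->3, 16->4, 17->5, 18->6, 27->7.5, 27->7.5, 28->9.5, 28->9.5, 34->11, 35->12, 37->13
Step 2: Rank sum for X: R1 = 1 + 2 + 3 + 4 + 5 + 6 + 7.5 + 9.5 = 38.
Step 3: U_X = R1 - n1(n1+1)/2 = 38 - 8*9/2 = 38 - 36 = 2.
       U_Y = n1*n2 - U_X = 40 - 2 = 38.
Step 4: Ties are present, so use the tie-corrected normal approximation (with continuity correction) for the p-value.
Step 5: p-value = 0.010205; compare to alpha = 0.05. reject H0.

U_X = 2, p = 0.010205, reject H0 at alpha = 0.05.


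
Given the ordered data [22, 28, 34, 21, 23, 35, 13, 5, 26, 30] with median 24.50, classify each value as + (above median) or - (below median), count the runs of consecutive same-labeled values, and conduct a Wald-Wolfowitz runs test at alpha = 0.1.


Step 1: Compute median = 24.50; label A = above, B = below.
Labels in order: BAABBABBAA  (n_A = 5, n_B = 5)
Step 2: Count runs R = 6.
Step 3: Under H0 (random ordering), E[R] = 2*n_A*n_B/(n_A+n_B) + 1 = 2*5*5/10 + 1 = 6.0000.
        Var[R] = 2*n_A*n_B*(2*n_A*n_B - n_A - n_B) / ((n_A+n_B)^2 * (n_A+n_B-1)) = 2000/900 = 2.2222.
        SD[R] = 1.4907.
Step 4: R = E[R], so z = 0 with no continuity correction.
Step 5: Two-sided p-value via normal approximation = 2*(1 - Phi(|z|)) = 1.000000.
Step 6: alpha = 0.1. fail to reject H0.

R = 6, z = 0.0000, p = 1.000000, fail to reject H0.


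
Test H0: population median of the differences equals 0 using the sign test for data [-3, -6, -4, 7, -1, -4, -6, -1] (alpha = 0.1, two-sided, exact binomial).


Step 1: Discard zero differences. Original n = 8; n_eff = number of nonzero differences = 8.
Nonzero differences (with sign): -3, -6, -4, +7, -1, -4, -6, -1
Step 2: Count signs: positive = 1, negative = 7.
Step 3: Under H0: P(positive) = 0.5, so the number of positives S ~ Bin(8, 0.5).
Step 4: Two-sided exact p-value = sum of Bin(8,0.5) probabilities at or below the observed probability = 0.070312.
Step 5: alpha = 0.1. reject H0.

n_eff = 8, pos = 1, neg = 7, p = 0.070312, reject H0.


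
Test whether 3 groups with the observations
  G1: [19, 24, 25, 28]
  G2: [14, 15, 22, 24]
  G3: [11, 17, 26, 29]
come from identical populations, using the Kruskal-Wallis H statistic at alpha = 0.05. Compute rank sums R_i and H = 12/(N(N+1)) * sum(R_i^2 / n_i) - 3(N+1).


Step 1: Combine all N = 12 observations and assign midranks.
sorted (value, group, rank): (11,G3,1), (14,G2,2), (15,G2,3), (17,G3,4), (19,G1,5), (22,G2,6), (24,G1,7.5), (24,G2,7.5), (25,G1,9), (26,G3,10), (28,G1,11), (29,G3,12)
Step 2: Sum ranks within each group.
R_1 = 32.5 (n_1 = 4)
R_2 = 18.5 (n_2 = 4)
R_3 = 27 (n_3 = 4)
Step 3: H = 12/(N(N+1)) * sum(R_i^2/n_i) - 3(N+1)
     = 12/(12*13) * (32.5^2/4 + 18.5^2/4 + 27^2/4) - 3*13
     = 0.076923 * 531.875 - 39
     = 1.913462.
Step 4: Ties present; correction factor C = 1 - 6/(12^3 - 12) = 0.996503. Corrected H = 1.913462 / 0.996503 = 1.920175.
Step 5: Under H0, H ~ chi^2(2); p-value = 0.382859.
Step 6: alpha = 0.05. fail to reject H0.

H = 1.9202, df = 2, p = 0.382859, fail to reject H0.


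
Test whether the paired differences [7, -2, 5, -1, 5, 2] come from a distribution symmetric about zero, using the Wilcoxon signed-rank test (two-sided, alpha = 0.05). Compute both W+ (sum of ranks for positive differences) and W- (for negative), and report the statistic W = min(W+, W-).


Step 1: Drop any zero differences (none here) and take |d_i|.
|d| = [7, 2, 5, 1, 5, 2]
Step 2: Midrank |d_i| (ties get averaged ranks).
ranks: |7|->6, |2|->2.5, |5|->4.5, |1|->1, |5|->4.5, |2|->2.5
Step 3: Attach original signs; sum ranks with positive sign and with negative sign.
W+ = 6 + 4.5 + 4.5 + 2.5 = 17.5
W- = 2.5 + 1 = 3.5
(Check: W+ + W- = 21 should equal n(n+1)/2 = 21.)
Step 4: Test statistic W = min(W+, W-) = 3.5.
Step 5: Ties in |d|, so use the tie-corrected normal approximation.
        E[W] = n(n+1)/4 = 6*7/4 = 10.5.
        Tie groups: |d|=2 (t=2), |d|=5 (t=2); sum(t^3 - t) = 12.
        Var[W] = n(n+1)(2n+1)/24 - sum(t^3-t)/48 = 546/24 - 12/48 = 22.5.
        z = (W - E[W]) / sqrt(Var[W]) = (3.5 - 10.5) / 4.7434 = -1.4757.
        Two-sided p = 2*Phi(z) = 0.140017.
Step 6: alpha = 0.05. fail to reject H0.

W+ = 17.5, W- = 3.5, W = min = 3.5, p = 0.140017, fail to reject H0.


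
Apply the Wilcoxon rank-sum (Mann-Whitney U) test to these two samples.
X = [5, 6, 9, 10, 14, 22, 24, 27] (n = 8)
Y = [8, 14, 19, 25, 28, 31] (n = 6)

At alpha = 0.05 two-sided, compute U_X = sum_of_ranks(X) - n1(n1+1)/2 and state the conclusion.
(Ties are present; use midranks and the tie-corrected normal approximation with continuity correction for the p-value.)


Step 1: Combine and sort all 14 observations; assign midranks.
sorted (value, group): (5,X), (6,X), (8,Y), (9,X), (10,X), (14,X), (14,Y), (19,Y), (22,X), (24,X), (25,Y), (27,X), (28,Y), (31,Y)
ranks: 5->1, 6->2, 8->3, 9->4, 10->5, 14->6.5, 14->6.5, 19->8, 22->9, 24->10, 25->11, 27->12, 28->13, 31->14
Step 2: Rank sum for X: R1 = 1 + 2 + 4 + 5 + 6.5 + 9 + 10 + 12 = 49.5.
Step 3: U_X = R1 - n1(n1+1)/2 = 49.5 - 8*9/2 = 49.5 - 36 = 13.5.
       U_Y = n1*n2 - U_X = 48 - 13.5 = 34.5.
Step 4: Ties are present, so use the tie-corrected normal approximation (with continuity correction) for the p-value.
Step 5: p-value = 0.196213; compare to alpha = 0.05. fail to reject H0.

U_X = 13.5, p = 0.196213, fail to reject H0 at alpha = 0.05.


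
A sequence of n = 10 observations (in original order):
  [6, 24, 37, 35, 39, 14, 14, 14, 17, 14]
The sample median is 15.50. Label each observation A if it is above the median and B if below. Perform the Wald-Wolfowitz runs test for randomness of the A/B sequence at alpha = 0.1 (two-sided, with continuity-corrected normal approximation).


Step 1: Compute median = 15.50; label A = above, B = below.
Labels in order: BAAAABBBAB  (n_A = 5, n_B = 5)
Step 2: Count runs R = 5.
Step 3: Under H0 (random ordering), E[R] = 2*n_A*n_B/(n_A+n_B) + 1 = 2*5*5/10 + 1 = 6.0000.
        Var[R] = 2*n_A*n_B*(2*n_A*n_B - n_A - n_B) / ((n_A+n_B)^2 * (n_A+n_B-1)) = 2000/900 = 2.2222.
        SD[R] = 1.4907.
Step 4: Continuity-corrected z = (R + 0.5 - E[R]) / SD[R] = (5 + 0.5 - 6.0000) / 1.4907 = -0.3354.
Step 5: Two-sided p-value via normal approximation = 2*(1 - Phi(|z|)) = 0.737316.
Step 6: alpha = 0.1. fail to reject H0.

R = 5, z = -0.3354, p = 0.737316, fail to reject H0.


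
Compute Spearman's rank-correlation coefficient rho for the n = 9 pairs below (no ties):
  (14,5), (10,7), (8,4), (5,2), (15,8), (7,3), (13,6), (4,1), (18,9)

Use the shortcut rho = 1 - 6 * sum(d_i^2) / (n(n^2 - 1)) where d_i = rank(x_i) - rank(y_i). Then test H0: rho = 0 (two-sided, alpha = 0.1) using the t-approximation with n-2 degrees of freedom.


Step 1: Rank x and y separately (midranks; no ties here).
rank(x): 14->7, 10->5, 8->4, 5->2, 15->8, 7->3, 13->6, 4->1, 18->9
rank(y): 5->5, 7->7, 4->4, 2->2, 8->8, 3->3, 6->6, 1->1, 9->9
Step 2: d_i = R_x(i) - R_y(i); compute d_i^2.
  (7-5)^2=4, (5-7)^2=4, (4-4)^2=0, (2-2)^2=0, (8-8)^2=0, (3-3)^2=0, (6-6)^2=0, (1-1)^2=0, (9-9)^2=0
sum(d^2) = 8.
Step 3: rho = 1 - 6*8 / (9*(9^2 - 1)) = 1 - 48/720 = 0.933333.
Step 4: Under H0, t = rho * sqrt((n-2)/(1-rho^2)) = 6.8783 ~ t(7).
Step 5: Two-sided p-value from the t-distribution with 7 df = 0.000236.
Step 6: alpha = 0.1. reject H0.

rho = 0.9333, p = 0.000236, reject H0 at alpha = 0.1.


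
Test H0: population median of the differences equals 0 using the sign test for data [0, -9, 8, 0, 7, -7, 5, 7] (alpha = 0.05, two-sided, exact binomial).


Step 1: Discard zero differences. Original n = 8; n_eff = number of nonzero differences = 6.
Nonzero differences (with sign): -9, +8, +7, -7, +5, +7
Step 2: Count signs: positive = 4, negative = 2.
Step 3: Under H0: P(positive) = 0.5, so the number of positives S ~ Bin(6, 0.5).
Step 4: Two-sided exact p-value = sum of Bin(6,0.5) probabilities at or below the observed probability = 0.687500.
Step 5: alpha = 0.05. fail to reject H0.

n_eff = 6, pos = 4, neg = 2, p = 0.687500, fail to reject H0.


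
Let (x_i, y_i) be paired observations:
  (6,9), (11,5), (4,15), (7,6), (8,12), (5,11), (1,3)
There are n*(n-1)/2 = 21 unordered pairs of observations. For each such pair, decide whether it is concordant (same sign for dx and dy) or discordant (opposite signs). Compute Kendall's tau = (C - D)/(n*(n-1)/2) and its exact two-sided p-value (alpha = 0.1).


Step 1: Enumerate the 21 unordered pairs (i,j) with i<j and classify each by sign(x_j-x_i) * sign(y_j-y_i).
  (1,2):dx=+5,dy=-4->D; (1,3):dx=-2,dy=+6->D; (1,4):dx=+1,dy=-3->D; (1,5):dx=+2,dy=+3->C
  (1,6):dx=-1,dy=+2->D; (1,7):dx=-5,dy=-6->C; (2,3):dx=-7,dy=+10->D; (2,4):dx=-4,dy=+1->D
  (2,5):dx=-3,dy=+7->D; (2,6):dx=-6,dy=+6->D; (2,7):dx=-10,dy=-2->C; (3,4):dx=+3,dy=-9->D
  (3,5):dx=+4,dy=-3->D; (3,6):dx=+1,dy=-4->D; (3,7):dx=-3,dy=-12->C; (4,5):dx=+1,dy=+6->C
  (4,6):dx=-2,dy=+5->D; (4,7):dx=-6,dy=-3->C; (5,6):dx=-3,dy=-1->C; (5,7):dx=-7,dy=-9->C
  (6,7):dx=-4,dy=-8->C
Step 2: C = 9, D = 12, total pairs = 21.
Step 3: tau = (C - D)/(n(n-1)/2) = (9 - 12)/21 = -0.142857.
Step 4: Exact two-sided p-value (enumerate n! = 5040 permutations of y under H0): p = 0.772619.
Step 5: alpha = 0.1. fail to reject H0.

tau_b = -0.1429 (C=9, D=12), p = 0.772619, fail to reject H0.


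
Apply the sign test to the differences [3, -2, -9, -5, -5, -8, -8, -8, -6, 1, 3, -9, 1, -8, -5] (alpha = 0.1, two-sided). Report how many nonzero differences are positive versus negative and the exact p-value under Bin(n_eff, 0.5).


Step 1: Discard zero differences. Original n = 15; n_eff = number of nonzero differences = 15.
Nonzero differences (with sign): +3, -2, -9, -5, -5, -8, -8, -8, -6, +1, +3, -9, +1, -8, -5
Step 2: Count signs: positive = 4, negative = 11.
Step 3: Under H0: P(positive) = 0.5, so the number of positives S ~ Bin(15, 0.5).
Step 4: Two-sided exact p-value = sum of Bin(15,0.5) probabilities at or below the observed probability = 0.118469.
Step 5: alpha = 0.1. fail to reject H0.

n_eff = 15, pos = 4, neg = 11, p = 0.118469, fail to reject H0.


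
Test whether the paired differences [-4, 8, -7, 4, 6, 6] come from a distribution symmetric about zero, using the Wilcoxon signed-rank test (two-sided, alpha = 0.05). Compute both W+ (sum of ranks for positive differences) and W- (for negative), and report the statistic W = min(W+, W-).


Step 1: Drop any zero differences (none here) and take |d_i|.
|d| = [4, 8, 7, 4, 6, 6]
Step 2: Midrank |d_i| (ties get averaged ranks).
ranks: |4|->1.5, |8|->6, |7|->5, |4|->1.5, |6|->3.5, |6|->3.5
Step 3: Attach original signs; sum ranks with positive sign and with negative sign.
W+ = 6 + 1.5 + 3.5 + 3.5 = 14.5
W- = 1.5 + 5 = 6.5
(Check: W+ + W- = 21 should equal n(n+1)/2 = 21.)
Step 4: Test statistic W = min(W+, W-) = 6.5.
Step 5: Ties in |d|, so use the tie-corrected normal approximation.
        E[W] = n(n+1)/4 = 6*7/4 = 10.5.
        Tie groups: |d|=4 (t=2), |d|=6 (t=2); sum(t^3 - t) = 12.
        Var[W] = n(n+1)(2n+1)/24 - sum(t^3-t)/48 = 546/24 - 12/48 = 22.5.
        z = (W - E[W]) / sqrt(Var[W]) = (6.5 - 10.5) / 4.7434 = -0.8433.
        Two-sided p = 2*Phi(z) = 0.399075.
Step 6: alpha = 0.05. fail to reject H0.

W+ = 14.5, W- = 6.5, W = min = 6.5, p = 0.399075, fail to reject H0.


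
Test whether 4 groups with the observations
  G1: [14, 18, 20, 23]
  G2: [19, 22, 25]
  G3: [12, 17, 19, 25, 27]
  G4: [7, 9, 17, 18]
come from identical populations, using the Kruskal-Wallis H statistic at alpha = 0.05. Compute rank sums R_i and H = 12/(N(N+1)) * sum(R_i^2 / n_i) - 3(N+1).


Step 1: Combine all N = 16 observations and assign midranks.
sorted (value, group, rank): (7,G4,1), (9,G4,2), (12,G3,3), (14,G1,4), (17,G3,5.5), (17,G4,5.5), (18,G1,7.5), (18,G4,7.5), (19,G2,9.5), (19,G3,9.5), (20,G1,11), (22,G2,12), (23,G1,13), (25,G2,14.5), (25,G3,14.5), (27,G3,16)
Step 2: Sum ranks within each group.
R_1 = 35.5 (n_1 = 4)
R_2 = 36 (n_2 = 3)
R_3 = 48.5 (n_3 = 5)
R_4 = 16 (n_4 = 4)
Step 3: H = 12/(N(N+1)) * sum(R_i^2/n_i) - 3(N+1)
     = 12/(16*17) * (35.5^2/4 + 36^2/3 + 48.5^2/5 + 16^2/4) - 3*17
     = 0.044118 * 1281.51 - 51
     = 5.537316.
Step 4: Ties present; correction factor C = 1 - 24/(16^3 - 16) = 0.994118. Corrected H = 5.537316 / 0.994118 = 5.570081.
Step 5: Under H0, H ~ chi^2(3); p-value = 0.134507.
Step 6: alpha = 0.05. fail to reject H0.

H = 5.5701, df = 3, p = 0.134507, fail to reject H0.


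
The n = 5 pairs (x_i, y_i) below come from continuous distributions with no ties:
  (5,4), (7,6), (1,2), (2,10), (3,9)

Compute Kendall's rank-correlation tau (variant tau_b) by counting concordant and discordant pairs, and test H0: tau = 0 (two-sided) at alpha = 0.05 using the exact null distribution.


Step 1: Enumerate the 10 unordered pairs (i,j) with i<j and classify each by sign(x_j-x_i) * sign(y_j-y_i).
  (1,2):dx=+2,dy=+2->C; (1,3):dx=-4,dy=-2->C; (1,4):dx=-3,dy=+6->D; (1,5):dx=-2,dy=+5->D
  (2,3):dx=-6,dy=-4->C; (2,4):dx=-5,dy=+4->D; (2,5):dx=-4,dy=+3->D; (3,4):dx=+1,dy=+8->C
  (3,5):dx=+2,dy=+7->C; (4,5):dx=+1,dy=-1->D
Step 2: C = 5, D = 5, total pairs = 10.
Step 3: tau = (C - D)/(n(n-1)/2) = (5 - 5)/10 = 0.000000.
Step 4: Exact two-sided p-value (enumerate n! = 120 permutations of y under H0): p = 1.000000.
Step 5: alpha = 0.05. fail to reject H0.

tau_b = 0.0000 (C=5, D=5), p = 1.000000, fail to reject H0.


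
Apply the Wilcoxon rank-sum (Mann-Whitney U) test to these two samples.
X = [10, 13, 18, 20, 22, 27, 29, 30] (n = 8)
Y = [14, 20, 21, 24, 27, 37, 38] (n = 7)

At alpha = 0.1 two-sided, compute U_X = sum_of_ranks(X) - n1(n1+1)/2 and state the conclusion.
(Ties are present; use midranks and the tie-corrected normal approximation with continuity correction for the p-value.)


Step 1: Combine and sort all 15 observations; assign midranks.
sorted (value, group): (10,X), (13,X), (14,Y), (18,X), (20,X), (20,Y), (21,Y), (22,X), (24,Y), (27,X), (27,Y), (29,X), (30,X), (37,Y), (38,Y)
ranks: 10->1, 13->2, 14->3, 18->4, 20->5.5, 20->5.5, 21->7, 22->8, 24->9, 27->10.5, 27->10.5, 29->12, 30->13, 37->14, 38->15
Step 2: Rank sum for X: R1 = 1 + 2 + 4 + 5.5 + 8 + 10.5 + 12 + 13 = 56.
Step 3: U_X = R1 - n1(n1+1)/2 = 56 - 8*9/2 = 56 - 36 = 20.
       U_Y = n1*n2 - U_X = 56 - 20 = 36.
Step 4: Ties are present, so use the tie-corrected normal approximation (with continuity correction) for the p-value.
Step 5: p-value = 0.384568; compare to alpha = 0.1. fail to reject H0.

U_X = 20, p = 0.384568, fail to reject H0 at alpha = 0.1.


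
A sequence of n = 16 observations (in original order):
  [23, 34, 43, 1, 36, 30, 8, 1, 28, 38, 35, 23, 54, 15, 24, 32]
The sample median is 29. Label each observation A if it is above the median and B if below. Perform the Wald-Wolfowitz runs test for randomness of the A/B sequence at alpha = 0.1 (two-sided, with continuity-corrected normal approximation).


Step 1: Compute median = 29; label A = above, B = below.
Labels in order: BAABAABBBAABABBA  (n_A = 8, n_B = 8)
Step 2: Count runs R = 10.
Step 3: Under H0 (random ordering), E[R] = 2*n_A*n_B/(n_A+n_B) + 1 = 2*8*8/16 + 1 = 9.0000.
        Var[R] = 2*n_A*n_B*(2*n_A*n_B - n_A - n_B) / ((n_A+n_B)^2 * (n_A+n_B-1)) = 14336/3840 = 3.7333.
        SD[R] = 1.9322.
Step 4: Continuity-corrected z = (R - 0.5 - E[R]) / SD[R] = (10 - 0.5 - 9.0000) / 1.9322 = 0.2588.
Step 5: Two-sided p-value via normal approximation = 2*(1 - Phi(|z|)) = 0.795809.
Step 6: alpha = 0.1. fail to reject H0.

R = 10, z = 0.2588, p = 0.795809, fail to reject H0.


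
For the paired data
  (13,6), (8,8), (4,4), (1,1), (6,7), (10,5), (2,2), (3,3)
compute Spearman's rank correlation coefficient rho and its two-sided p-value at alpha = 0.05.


Step 1: Rank x and y separately (midranks; no ties here).
rank(x): 13->8, 8->6, 4->4, 1->1, 6->5, 10->7, 2->2, 3->3
rank(y): 6->6, 8->8, 4->4, 1->1, 7->7, 5->5, 2->2, 3->3
Step 2: d_i = R_x(i) - R_y(i); compute d_i^2.
  (8-6)^2=4, (6-8)^2=4, (4-4)^2=0, (1-1)^2=0, (5-7)^2=4, (7-5)^2=4, (2-2)^2=0, (3-3)^2=0
sum(d^2) = 16.
Step 3: rho = 1 - 6*16 / (8*(8^2 - 1)) = 1 - 96/504 = 0.809524.
Step 4: Under H0, t = rho * sqrt((n-2)/(1-rho^2)) = 3.3776 ~ t(6).
Step 5: Two-sided p-value from the t-distribution with 6 df = 0.014903.
Step 6: alpha = 0.05. reject H0.

rho = 0.8095, p = 0.014903, reject H0 at alpha = 0.05.


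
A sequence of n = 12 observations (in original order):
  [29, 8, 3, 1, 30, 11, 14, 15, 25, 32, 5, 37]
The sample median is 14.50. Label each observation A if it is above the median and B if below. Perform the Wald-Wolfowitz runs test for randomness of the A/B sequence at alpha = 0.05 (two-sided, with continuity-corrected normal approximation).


Step 1: Compute median = 14.50; label A = above, B = below.
Labels in order: ABBBABBAAABA  (n_A = 6, n_B = 6)
Step 2: Count runs R = 7.
Step 3: Under H0 (random ordering), E[R] = 2*n_A*n_B/(n_A+n_B) + 1 = 2*6*6/12 + 1 = 7.0000.
        Var[R] = 2*n_A*n_B*(2*n_A*n_B - n_A - n_B) / ((n_A+n_B)^2 * (n_A+n_B-1)) = 4320/1584 = 2.7273.
        SD[R] = 1.6514.
Step 4: R = E[R], so z = 0 with no continuity correction.
Step 5: Two-sided p-value via normal approximation = 2*(1 - Phi(|z|)) = 1.000000.
Step 6: alpha = 0.05. fail to reject H0.

R = 7, z = 0.0000, p = 1.000000, fail to reject H0.


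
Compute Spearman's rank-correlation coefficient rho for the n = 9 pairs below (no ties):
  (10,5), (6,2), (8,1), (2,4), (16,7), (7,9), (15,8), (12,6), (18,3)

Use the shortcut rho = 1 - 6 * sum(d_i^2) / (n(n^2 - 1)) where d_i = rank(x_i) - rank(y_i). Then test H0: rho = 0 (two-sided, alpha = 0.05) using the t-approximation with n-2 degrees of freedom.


Step 1: Rank x and y separately (midranks; no ties here).
rank(x): 10->5, 6->2, 8->4, 2->1, 16->8, 7->3, 15->7, 12->6, 18->9
rank(y): 5->5, 2->2, 1->1, 4->4, 7->7, 9->9, 8->8, 6->6, 3->3
Step 2: d_i = R_x(i) - R_y(i); compute d_i^2.
  (5-5)^2=0, (2-2)^2=0, (4-1)^2=9, (1-4)^2=9, (8-7)^2=1, (3-9)^2=36, (7-8)^2=1, (6-6)^2=0, (9-3)^2=36
sum(d^2) = 92.
Step 3: rho = 1 - 6*92 / (9*(9^2 - 1)) = 1 - 552/720 = 0.233333.
Step 4: Under H0, t = rho * sqrt((n-2)/(1-rho^2)) = 0.6349 ~ t(7).
Step 5: Two-sided p-value from the t-distribution with 7 df = 0.545699.
Step 6: alpha = 0.05. fail to reject H0.

rho = 0.2333, p = 0.545699, fail to reject H0 at alpha = 0.05.


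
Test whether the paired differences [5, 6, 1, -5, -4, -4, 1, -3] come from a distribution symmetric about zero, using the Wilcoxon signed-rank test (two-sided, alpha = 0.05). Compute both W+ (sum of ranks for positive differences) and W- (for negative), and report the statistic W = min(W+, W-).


Step 1: Drop any zero differences (none here) and take |d_i|.
|d| = [5, 6, 1, 5, 4, 4, 1, 3]
Step 2: Midrank |d_i| (ties get averaged ranks).
ranks: |5|->6.5, |6|->8, |1|->1.5, |5|->6.5, |4|->4.5, |4|->4.5, |1|->1.5, |3|->3
Step 3: Attach original signs; sum ranks with positive sign and with negative sign.
W+ = 6.5 + 8 + 1.5 + 1.5 = 17.5
W- = 6.5 + 4.5 + 4.5 + 3 = 18.5
(Check: W+ + W- = 36 should equal n(n+1)/2 = 36.)
Step 4: Test statistic W = min(W+, W-) = 17.5.
Step 5: Ties in |d|, so use the tie-corrected normal approximation.
        E[W] = n(n+1)/4 = 8*9/4 = 18.
        Tie groups: |d|=1 (t=2), |d|=4 (t=2), |d|=5 (t=2); sum(t^3 - t) = 18.
        Var[W] = n(n+1)(2n+1)/24 - sum(t^3-t)/48 = 1224/24 - 18/48 = 50.625.
        z = (W - E[W]) / sqrt(Var[W]) = (17.5 - 18) / 7.1151 = -0.0703.
        Two-sided p = 2*Phi(z) = 0.943977.
Step 6: alpha = 0.05. fail to reject H0.

W+ = 17.5, W- = 18.5, W = min = 17.5, p = 0.943977, fail to reject H0.
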